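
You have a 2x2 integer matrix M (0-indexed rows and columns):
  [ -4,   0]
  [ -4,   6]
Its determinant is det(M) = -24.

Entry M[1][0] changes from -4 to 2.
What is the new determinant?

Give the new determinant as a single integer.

Answer: -24

Derivation:
det is linear in row 1: changing M[1][0] by delta changes det by delta * cofactor(1,0).
Cofactor C_10 = (-1)^(1+0) * minor(1,0) = 0
Entry delta = 2 - -4 = 6
Det delta = 6 * 0 = 0
New det = -24 + 0 = -24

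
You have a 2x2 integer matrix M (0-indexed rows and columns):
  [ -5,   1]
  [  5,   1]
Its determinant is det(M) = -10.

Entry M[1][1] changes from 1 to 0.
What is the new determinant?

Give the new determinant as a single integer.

Answer: -5

Derivation:
det is linear in row 1: changing M[1][1] by delta changes det by delta * cofactor(1,1).
Cofactor C_11 = (-1)^(1+1) * minor(1,1) = -5
Entry delta = 0 - 1 = -1
Det delta = -1 * -5 = 5
New det = -10 + 5 = -5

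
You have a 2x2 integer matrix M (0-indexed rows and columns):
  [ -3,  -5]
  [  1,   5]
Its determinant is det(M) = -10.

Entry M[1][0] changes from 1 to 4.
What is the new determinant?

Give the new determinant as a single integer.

Answer: 5

Derivation:
det is linear in row 1: changing M[1][0] by delta changes det by delta * cofactor(1,0).
Cofactor C_10 = (-1)^(1+0) * minor(1,0) = 5
Entry delta = 4 - 1 = 3
Det delta = 3 * 5 = 15
New det = -10 + 15 = 5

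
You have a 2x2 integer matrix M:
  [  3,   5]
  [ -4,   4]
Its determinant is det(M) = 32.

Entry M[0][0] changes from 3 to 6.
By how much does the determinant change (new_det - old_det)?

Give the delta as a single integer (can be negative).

Cofactor C_00 = 4
Entry delta = 6 - 3 = 3
Det delta = entry_delta * cofactor = 3 * 4 = 12

Answer: 12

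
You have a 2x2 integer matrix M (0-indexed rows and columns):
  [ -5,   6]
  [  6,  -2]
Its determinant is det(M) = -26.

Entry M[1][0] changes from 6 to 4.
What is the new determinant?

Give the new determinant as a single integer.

Answer: -14

Derivation:
det is linear in row 1: changing M[1][0] by delta changes det by delta * cofactor(1,0).
Cofactor C_10 = (-1)^(1+0) * minor(1,0) = -6
Entry delta = 4 - 6 = -2
Det delta = -2 * -6 = 12
New det = -26 + 12 = -14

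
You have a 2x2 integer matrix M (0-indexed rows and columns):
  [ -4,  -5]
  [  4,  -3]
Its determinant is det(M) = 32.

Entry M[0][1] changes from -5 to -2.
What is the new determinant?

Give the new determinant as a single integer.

det is linear in row 0: changing M[0][1] by delta changes det by delta * cofactor(0,1).
Cofactor C_01 = (-1)^(0+1) * minor(0,1) = -4
Entry delta = -2 - -5 = 3
Det delta = 3 * -4 = -12
New det = 32 + -12 = 20

Answer: 20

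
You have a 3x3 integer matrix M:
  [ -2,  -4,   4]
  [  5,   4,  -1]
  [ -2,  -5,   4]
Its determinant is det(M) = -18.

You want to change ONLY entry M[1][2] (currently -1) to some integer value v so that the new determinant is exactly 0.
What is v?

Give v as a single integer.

Answer: -10

Derivation:
det is linear in entry M[1][2]: det = old_det + (v - -1) * C_12
Cofactor C_12 = -2
Want det = 0: -18 + (v - -1) * -2 = 0
  (v - -1) = 18 / -2 = -9
  v = -1 + (-9) = -10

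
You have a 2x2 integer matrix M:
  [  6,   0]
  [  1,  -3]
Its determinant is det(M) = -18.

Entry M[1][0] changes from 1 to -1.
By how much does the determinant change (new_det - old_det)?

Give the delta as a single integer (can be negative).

Cofactor C_10 = 0
Entry delta = -1 - 1 = -2
Det delta = entry_delta * cofactor = -2 * 0 = 0

Answer: 0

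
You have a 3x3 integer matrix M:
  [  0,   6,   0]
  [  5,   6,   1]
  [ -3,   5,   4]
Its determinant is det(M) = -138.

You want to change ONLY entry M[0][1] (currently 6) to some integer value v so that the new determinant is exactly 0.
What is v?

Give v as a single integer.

Answer: 0

Derivation:
det is linear in entry M[0][1]: det = old_det + (v - 6) * C_01
Cofactor C_01 = -23
Want det = 0: -138 + (v - 6) * -23 = 0
  (v - 6) = 138 / -23 = -6
  v = 6 + (-6) = 0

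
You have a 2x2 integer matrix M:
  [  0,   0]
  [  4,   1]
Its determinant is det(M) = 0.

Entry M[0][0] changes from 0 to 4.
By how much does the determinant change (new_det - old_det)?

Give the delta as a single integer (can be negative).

Cofactor C_00 = 1
Entry delta = 4 - 0 = 4
Det delta = entry_delta * cofactor = 4 * 1 = 4

Answer: 4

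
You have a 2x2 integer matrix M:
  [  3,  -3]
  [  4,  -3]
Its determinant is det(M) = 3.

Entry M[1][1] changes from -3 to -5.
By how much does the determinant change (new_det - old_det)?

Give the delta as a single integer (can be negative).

Answer: -6

Derivation:
Cofactor C_11 = 3
Entry delta = -5 - -3 = -2
Det delta = entry_delta * cofactor = -2 * 3 = -6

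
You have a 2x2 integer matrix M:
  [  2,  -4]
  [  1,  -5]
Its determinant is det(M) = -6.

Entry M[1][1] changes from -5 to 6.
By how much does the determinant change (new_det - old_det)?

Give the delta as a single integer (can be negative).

Cofactor C_11 = 2
Entry delta = 6 - -5 = 11
Det delta = entry_delta * cofactor = 11 * 2 = 22

Answer: 22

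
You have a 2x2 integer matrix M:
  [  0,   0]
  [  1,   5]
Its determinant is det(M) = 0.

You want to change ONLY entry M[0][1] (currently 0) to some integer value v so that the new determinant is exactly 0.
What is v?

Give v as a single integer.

Answer: 0

Derivation:
det is linear in entry M[0][1]: det = old_det + (v - 0) * C_01
Cofactor C_01 = -1
Want det = 0: 0 + (v - 0) * -1 = 0
  (v - 0) = 0 / -1 = 0
  v = 0 + (0) = 0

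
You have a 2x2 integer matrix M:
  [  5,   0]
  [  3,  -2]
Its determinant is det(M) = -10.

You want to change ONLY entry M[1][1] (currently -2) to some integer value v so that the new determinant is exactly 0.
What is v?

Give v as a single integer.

det is linear in entry M[1][1]: det = old_det + (v - -2) * C_11
Cofactor C_11 = 5
Want det = 0: -10 + (v - -2) * 5 = 0
  (v - -2) = 10 / 5 = 2
  v = -2 + (2) = 0

Answer: 0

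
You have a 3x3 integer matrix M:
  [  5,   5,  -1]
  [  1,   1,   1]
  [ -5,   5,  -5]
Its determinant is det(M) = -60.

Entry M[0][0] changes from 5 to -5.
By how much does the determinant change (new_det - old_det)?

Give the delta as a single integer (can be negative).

Cofactor C_00 = -10
Entry delta = -5 - 5 = -10
Det delta = entry_delta * cofactor = -10 * -10 = 100

Answer: 100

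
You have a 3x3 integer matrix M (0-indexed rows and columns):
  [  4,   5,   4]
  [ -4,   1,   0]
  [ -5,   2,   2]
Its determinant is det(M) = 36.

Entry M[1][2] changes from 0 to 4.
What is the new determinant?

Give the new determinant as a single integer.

Answer: -96

Derivation:
det is linear in row 1: changing M[1][2] by delta changes det by delta * cofactor(1,2).
Cofactor C_12 = (-1)^(1+2) * minor(1,2) = -33
Entry delta = 4 - 0 = 4
Det delta = 4 * -33 = -132
New det = 36 + -132 = -96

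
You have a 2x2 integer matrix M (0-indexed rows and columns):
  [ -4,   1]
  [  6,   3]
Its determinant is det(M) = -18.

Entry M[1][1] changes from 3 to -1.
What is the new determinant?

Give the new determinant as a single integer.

Answer: -2

Derivation:
det is linear in row 1: changing M[1][1] by delta changes det by delta * cofactor(1,1).
Cofactor C_11 = (-1)^(1+1) * minor(1,1) = -4
Entry delta = -1 - 3 = -4
Det delta = -4 * -4 = 16
New det = -18 + 16 = -2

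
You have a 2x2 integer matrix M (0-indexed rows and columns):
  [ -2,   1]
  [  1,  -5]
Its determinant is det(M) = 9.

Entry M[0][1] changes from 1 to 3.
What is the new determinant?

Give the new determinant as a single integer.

Answer: 7

Derivation:
det is linear in row 0: changing M[0][1] by delta changes det by delta * cofactor(0,1).
Cofactor C_01 = (-1)^(0+1) * minor(0,1) = -1
Entry delta = 3 - 1 = 2
Det delta = 2 * -1 = -2
New det = 9 + -2 = 7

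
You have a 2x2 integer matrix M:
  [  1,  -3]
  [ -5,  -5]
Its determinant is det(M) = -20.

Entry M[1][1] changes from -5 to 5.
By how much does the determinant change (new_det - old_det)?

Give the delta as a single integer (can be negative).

Cofactor C_11 = 1
Entry delta = 5 - -5 = 10
Det delta = entry_delta * cofactor = 10 * 1 = 10

Answer: 10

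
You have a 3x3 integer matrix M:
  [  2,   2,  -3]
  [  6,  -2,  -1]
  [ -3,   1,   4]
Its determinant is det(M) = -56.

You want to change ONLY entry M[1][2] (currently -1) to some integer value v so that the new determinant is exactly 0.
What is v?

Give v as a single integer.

Answer: -8

Derivation:
det is linear in entry M[1][2]: det = old_det + (v - -1) * C_12
Cofactor C_12 = -8
Want det = 0: -56 + (v - -1) * -8 = 0
  (v - -1) = 56 / -8 = -7
  v = -1 + (-7) = -8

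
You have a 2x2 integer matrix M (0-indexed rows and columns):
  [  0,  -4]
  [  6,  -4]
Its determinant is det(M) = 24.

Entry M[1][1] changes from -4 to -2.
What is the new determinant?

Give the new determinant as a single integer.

Answer: 24

Derivation:
det is linear in row 1: changing M[1][1] by delta changes det by delta * cofactor(1,1).
Cofactor C_11 = (-1)^(1+1) * minor(1,1) = 0
Entry delta = -2 - -4 = 2
Det delta = 2 * 0 = 0
New det = 24 + 0 = 24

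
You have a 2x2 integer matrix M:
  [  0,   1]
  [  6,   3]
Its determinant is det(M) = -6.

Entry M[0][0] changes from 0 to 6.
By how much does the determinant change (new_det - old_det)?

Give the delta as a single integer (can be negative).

Answer: 18

Derivation:
Cofactor C_00 = 3
Entry delta = 6 - 0 = 6
Det delta = entry_delta * cofactor = 6 * 3 = 18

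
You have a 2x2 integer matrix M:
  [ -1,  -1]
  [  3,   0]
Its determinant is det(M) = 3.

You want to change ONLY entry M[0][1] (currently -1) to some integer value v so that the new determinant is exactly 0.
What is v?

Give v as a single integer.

det is linear in entry M[0][1]: det = old_det + (v - -1) * C_01
Cofactor C_01 = -3
Want det = 0: 3 + (v - -1) * -3 = 0
  (v - -1) = -3 / -3 = 1
  v = -1 + (1) = 0

Answer: 0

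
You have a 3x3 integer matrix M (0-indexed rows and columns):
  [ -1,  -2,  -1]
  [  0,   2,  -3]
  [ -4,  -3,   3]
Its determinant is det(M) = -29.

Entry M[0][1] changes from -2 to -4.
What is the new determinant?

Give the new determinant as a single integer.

Answer: -53

Derivation:
det is linear in row 0: changing M[0][1] by delta changes det by delta * cofactor(0,1).
Cofactor C_01 = (-1)^(0+1) * minor(0,1) = 12
Entry delta = -4 - -2 = -2
Det delta = -2 * 12 = -24
New det = -29 + -24 = -53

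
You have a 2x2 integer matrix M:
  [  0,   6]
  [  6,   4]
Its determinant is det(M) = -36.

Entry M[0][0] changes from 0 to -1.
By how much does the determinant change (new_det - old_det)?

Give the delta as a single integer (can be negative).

Answer: -4

Derivation:
Cofactor C_00 = 4
Entry delta = -1 - 0 = -1
Det delta = entry_delta * cofactor = -1 * 4 = -4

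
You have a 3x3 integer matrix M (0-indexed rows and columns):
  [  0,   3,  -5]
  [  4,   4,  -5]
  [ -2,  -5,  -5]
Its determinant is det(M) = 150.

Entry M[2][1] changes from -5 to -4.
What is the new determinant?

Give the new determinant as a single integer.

Answer: 130

Derivation:
det is linear in row 2: changing M[2][1] by delta changes det by delta * cofactor(2,1).
Cofactor C_21 = (-1)^(2+1) * minor(2,1) = -20
Entry delta = -4 - -5 = 1
Det delta = 1 * -20 = -20
New det = 150 + -20 = 130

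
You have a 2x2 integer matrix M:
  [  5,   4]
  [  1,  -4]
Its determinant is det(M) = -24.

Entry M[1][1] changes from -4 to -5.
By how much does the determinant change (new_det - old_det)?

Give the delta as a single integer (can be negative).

Answer: -5

Derivation:
Cofactor C_11 = 5
Entry delta = -5 - -4 = -1
Det delta = entry_delta * cofactor = -1 * 5 = -5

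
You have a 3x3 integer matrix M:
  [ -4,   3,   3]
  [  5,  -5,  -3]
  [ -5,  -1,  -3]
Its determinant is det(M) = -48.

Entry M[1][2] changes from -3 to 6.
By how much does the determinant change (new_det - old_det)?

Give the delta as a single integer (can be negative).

Answer: -171

Derivation:
Cofactor C_12 = -19
Entry delta = 6 - -3 = 9
Det delta = entry_delta * cofactor = 9 * -19 = -171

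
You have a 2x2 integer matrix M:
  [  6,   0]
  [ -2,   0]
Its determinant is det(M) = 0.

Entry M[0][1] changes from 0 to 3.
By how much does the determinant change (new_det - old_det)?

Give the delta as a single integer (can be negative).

Cofactor C_01 = 2
Entry delta = 3 - 0 = 3
Det delta = entry_delta * cofactor = 3 * 2 = 6

Answer: 6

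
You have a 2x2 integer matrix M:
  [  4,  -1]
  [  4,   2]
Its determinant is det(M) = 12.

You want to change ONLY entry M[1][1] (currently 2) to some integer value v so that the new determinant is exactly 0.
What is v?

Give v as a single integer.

det is linear in entry M[1][1]: det = old_det + (v - 2) * C_11
Cofactor C_11 = 4
Want det = 0: 12 + (v - 2) * 4 = 0
  (v - 2) = -12 / 4 = -3
  v = 2 + (-3) = -1

Answer: -1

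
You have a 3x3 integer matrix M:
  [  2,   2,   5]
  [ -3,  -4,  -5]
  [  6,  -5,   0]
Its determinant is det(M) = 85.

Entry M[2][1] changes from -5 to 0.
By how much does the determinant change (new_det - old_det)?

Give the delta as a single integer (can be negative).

Cofactor C_21 = -5
Entry delta = 0 - -5 = 5
Det delta = entry_delta * cofactor = 5 * -5 = -25

Answer: -25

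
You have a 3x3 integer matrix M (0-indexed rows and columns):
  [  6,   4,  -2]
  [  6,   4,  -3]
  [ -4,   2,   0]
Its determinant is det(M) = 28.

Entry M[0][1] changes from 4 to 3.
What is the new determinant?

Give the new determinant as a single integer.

Answer: 16

Derivation:
det is linear in row 0: changing M[0][1] by delta changes det by delta * cofactor(0,1).
Cofactor C_01 = (-1)^(0+1) * minor(0,1) = 12
Entry delta = 3 - 4 = -1
Det delta = -1 * 12 = -12
New det = 28 + -12 = 16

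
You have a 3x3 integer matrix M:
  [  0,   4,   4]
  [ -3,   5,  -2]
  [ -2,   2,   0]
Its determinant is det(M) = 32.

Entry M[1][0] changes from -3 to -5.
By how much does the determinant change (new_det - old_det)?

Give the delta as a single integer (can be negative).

Cofactor C_10 = 8
Entry delta = -5 - -3 = -2
Det delta = entry_delta * cofactor = -2 * 8 = -16

Answer: -16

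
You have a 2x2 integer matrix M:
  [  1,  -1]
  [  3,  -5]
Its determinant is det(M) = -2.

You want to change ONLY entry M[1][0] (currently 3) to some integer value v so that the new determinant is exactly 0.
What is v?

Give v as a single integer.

Answer: 5

Derivation:
det is linear in entry M[1][0]: det = old_det + (v - 3) * C_10
Cofactor C_10 = 1
Want det = 0: -2 + (v - 3) * 1 = 0
  (v - 3) = 2 / 1 = 2
  v = 3 + (2) = 5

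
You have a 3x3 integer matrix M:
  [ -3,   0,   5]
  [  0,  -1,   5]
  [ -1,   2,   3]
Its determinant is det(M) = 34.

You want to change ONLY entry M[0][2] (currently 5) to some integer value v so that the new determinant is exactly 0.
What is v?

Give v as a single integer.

det is linear in entry M[0][2]: det = old_det + (v - 5) * C_02
Cofactor C_02 = -1
Want det = 0: 34 + (v - 5) * -1 = 0
  (v - 5) = -34 / -1 = 34
  v = 5 + (34) = 39

Answer: 39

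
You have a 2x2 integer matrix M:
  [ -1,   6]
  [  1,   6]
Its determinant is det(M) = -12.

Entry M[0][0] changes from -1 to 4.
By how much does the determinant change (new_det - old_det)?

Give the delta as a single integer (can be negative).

Answer: 30

Derivation:
Cofactor C_00 = 6
Entry delta = 4 - -1 = 5
Det delta = entry_delta * cofactor = 5 * 6 = 30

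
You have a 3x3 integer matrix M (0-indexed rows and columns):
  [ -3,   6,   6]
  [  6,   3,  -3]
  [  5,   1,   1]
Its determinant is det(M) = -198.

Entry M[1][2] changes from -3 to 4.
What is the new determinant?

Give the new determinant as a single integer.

det is linear in row 1: changing M[1][2] by delta changes det by delta * cofactor(1,2).
Cofactor C_12 = (-1)^(1+2) * minor(1,2) = 33
Entry delta = 4 - -3 = 7
Det delta = 7 * 33 = 231
New det = -198 + 231 = 33

Answer: 33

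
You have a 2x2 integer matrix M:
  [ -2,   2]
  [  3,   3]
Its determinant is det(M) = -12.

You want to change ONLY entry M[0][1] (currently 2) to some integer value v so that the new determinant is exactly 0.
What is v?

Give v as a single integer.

Answer: -2

Derivation:
det is linear in entry M[0][1]: det = old_det + (v - 2) * C_01
Cofactor C_01 = -3
Want det = 0: -12 + (v - 2) * -3 = 0
  (v - 2) = 12 / -3 = -4
  v = 2 + (-4) = -2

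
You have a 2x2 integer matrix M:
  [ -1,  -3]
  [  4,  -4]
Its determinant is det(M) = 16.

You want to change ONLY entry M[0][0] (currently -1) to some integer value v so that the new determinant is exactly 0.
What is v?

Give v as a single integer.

Answer: 3

Derivation:
det is linear in entry M[0][0]: det = old_det + (v - -1) * C_00
Cofactor C_00 = -4
Want det = 0: 16 + (v - -1) * -4 = 0
  (v - -1) = -16 / -4 = 4
  v = -1 + (4) = 3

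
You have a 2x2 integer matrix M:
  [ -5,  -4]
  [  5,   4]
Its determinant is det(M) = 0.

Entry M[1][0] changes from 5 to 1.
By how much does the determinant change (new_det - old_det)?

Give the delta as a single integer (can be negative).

Cofactor C_10 = 4
Entry delta = 1 - 5 = -4
Det delta = entry_delta * cofactor = -4 * 4 = -16

Answer: -16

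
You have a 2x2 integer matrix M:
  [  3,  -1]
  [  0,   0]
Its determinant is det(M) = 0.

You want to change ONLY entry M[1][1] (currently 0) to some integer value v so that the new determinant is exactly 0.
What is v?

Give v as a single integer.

det is linear in entry M[1][1]: det = old_det + (v - 0) * C_11
Cofactor C_11 = 3
Want det = 0: 0 + (v - 0) * 3 = 0
  (v - 0) = 0 / 3 = 0
  v = 0 + (0) = 0

Answer: 0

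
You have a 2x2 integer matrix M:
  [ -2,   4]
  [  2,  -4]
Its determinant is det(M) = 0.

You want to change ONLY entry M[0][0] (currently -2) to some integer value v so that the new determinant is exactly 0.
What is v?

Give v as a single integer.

Answer: -2

Derivation:
det is linear in entry M[0][0]: det = old_det + (v - -2) * C_00
Cofactor C_00 = -4
Want det = 0: 0 + (v - -2) * -4 = 0
  (v - -2) = 0 / -4 = 0
  v = -2 + (0) = -2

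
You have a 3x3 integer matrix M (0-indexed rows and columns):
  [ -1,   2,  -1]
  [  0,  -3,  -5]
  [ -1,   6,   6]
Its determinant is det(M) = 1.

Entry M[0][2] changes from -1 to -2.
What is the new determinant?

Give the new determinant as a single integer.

Answer: 4

Derivation:
det is linear in row 0: changing M[0][2] by delta changes det by delta * cofactor(0,2).
Cofactor C_02 = (-1)^(0+2) * minor(0,2) = -3
Entry delta = -2 - -1 = -1
Det delta = -1 * -3 = 3
New det = 1 + 3 = 4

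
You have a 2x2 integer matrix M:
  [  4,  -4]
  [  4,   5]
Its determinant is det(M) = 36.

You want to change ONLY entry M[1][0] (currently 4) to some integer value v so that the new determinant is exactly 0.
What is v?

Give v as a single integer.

det is linear in entry M[1][0]: det = old_det + (v - 4) * C_10
Cofactor C_10 = 4
Want det = 0: 36 + (v - 4) * 4 = 0
  (v - 4) = -36 / 4 = -9
  v = 4 + (-9) = -5

Answer: -5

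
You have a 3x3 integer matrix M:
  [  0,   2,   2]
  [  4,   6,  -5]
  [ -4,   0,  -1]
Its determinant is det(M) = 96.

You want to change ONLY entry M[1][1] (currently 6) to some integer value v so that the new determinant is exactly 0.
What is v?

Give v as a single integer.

Answer: -6

Derivation:
det is linear in entry M[1][1]: det = old_det + (v - 6) * C_11
Cofactor C_11 = 8
Want det = 0: 96 + (v - 6) * 8 = 0
  (v - 6) = -96 / 8 = -12
  v = 6 + (-12) = -6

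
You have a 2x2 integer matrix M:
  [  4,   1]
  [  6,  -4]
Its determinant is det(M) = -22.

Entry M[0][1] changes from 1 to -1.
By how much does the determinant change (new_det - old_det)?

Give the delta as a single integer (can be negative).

Cofactor C_01 = -6
Entry delta = -1 - 1 = -2
Det delta = entry_delta * cofactor = -2 * -6 = 12

Answer: 12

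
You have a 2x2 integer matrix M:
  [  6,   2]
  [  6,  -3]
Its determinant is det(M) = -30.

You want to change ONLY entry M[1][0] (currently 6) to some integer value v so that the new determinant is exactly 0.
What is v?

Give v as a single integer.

Answer: -9

Derivation:
det is linear in entry M[1][0]: det = old_det + (v - 6) * C_10
Cofactor C_10 = -2
Want det = 0: -30 + (v - 6) * -2 = 0
  (v - 6) = 30 / -2 = -15
  v = 6 + (-15) = -9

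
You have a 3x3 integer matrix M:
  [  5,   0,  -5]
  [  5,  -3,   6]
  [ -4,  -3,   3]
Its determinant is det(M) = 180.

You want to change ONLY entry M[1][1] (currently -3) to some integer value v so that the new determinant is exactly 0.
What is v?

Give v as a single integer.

det is linear in entry M[1][1]: det = old_det + (v - -3) * C_11
Cofactor C_11 = -5
Want det = 0: 180 + (v - -3) * -5 = 0
  (v - -3) = -180 / -5 = 36
  v = -3 + (36) = 33

Answer: 33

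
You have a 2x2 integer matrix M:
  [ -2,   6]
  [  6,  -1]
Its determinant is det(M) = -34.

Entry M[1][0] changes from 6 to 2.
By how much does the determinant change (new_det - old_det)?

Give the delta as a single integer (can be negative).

Cofactor C_10 = -6
Entry delta = 2 - 6 = -4
Det delta = entry_delta * cofactor = -4 * -6 = 24

Answer: 24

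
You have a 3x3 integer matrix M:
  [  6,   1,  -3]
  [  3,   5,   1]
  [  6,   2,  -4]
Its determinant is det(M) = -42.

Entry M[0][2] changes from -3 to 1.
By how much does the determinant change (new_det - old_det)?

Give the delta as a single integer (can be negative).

Cofactor C_02 = -24
Entry delta = 1 - -3 = 4
Det delta = entry_delta * cofactor = 4 * -24 = -96

Answer: -96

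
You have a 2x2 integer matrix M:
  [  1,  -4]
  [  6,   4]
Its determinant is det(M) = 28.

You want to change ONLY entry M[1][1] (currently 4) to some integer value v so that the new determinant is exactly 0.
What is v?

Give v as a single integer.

Answer: -24

Derivation:
det is linear in entry M[1][1]: det = old_det + (v - 4) * C_11
Cofactor C_11 = 1
Want det = 0: 28 + (v - 4) * 1 = 0
  (v - 4) = -28 / 1 = -28
  v = 4 + (-28) = -24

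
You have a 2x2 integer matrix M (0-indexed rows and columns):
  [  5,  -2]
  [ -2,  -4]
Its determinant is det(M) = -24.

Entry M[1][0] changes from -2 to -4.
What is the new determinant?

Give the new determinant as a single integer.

det is linear in row 1: changing M[1][0] by delta changes det by delta * cofactor(1,0).
Cofactor C_10 = (-1)^(1+0) * minor(1,0) = 2
Entry delta = -4 - -2 = -2
Det delta = -2 * 2 = -4
New det = -24 + -4 = -28

Answer: -28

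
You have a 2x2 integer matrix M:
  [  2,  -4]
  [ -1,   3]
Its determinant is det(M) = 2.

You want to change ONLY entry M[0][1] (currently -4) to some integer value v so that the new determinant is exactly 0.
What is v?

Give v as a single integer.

Answer: -6

Derivation:
det is linear in entry M[0][1]: det = old_det + (v - -4) * C_01
Cofactor C_01 = 1
Want det = 0: 2 + (v - -4) * 1 = 0
  (v - -4) = -2 / 1 = -2
  v = -4 + (-2) = -6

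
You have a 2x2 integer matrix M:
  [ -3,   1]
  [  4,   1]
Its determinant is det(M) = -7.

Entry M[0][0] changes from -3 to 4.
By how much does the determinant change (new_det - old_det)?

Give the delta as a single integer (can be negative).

Cofactor C_00 = 1
Entry delta = 4 - -3 = 7
Det delta = entry_delta * cofactor = 7 * 1 = 7

Answer: 7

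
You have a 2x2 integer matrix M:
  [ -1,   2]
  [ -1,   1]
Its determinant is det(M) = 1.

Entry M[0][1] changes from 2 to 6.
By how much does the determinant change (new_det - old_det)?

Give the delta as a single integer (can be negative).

Answer: 4

Derivation:
Cofactor C_01 = 1
Entry delta = 6 - 2 = 4
Det delta = entry_delta * cofactor = 4 * 1 = 4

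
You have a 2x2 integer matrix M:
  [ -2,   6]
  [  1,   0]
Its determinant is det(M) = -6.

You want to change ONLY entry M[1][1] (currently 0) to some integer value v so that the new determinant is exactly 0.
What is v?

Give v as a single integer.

det is linear in entry M[1][1]: det = old_det + (v - 0) * C_11
Cofactor C_11 = -2
Want det = 0: -6 + (v - 0) * -2 = 0
  (v - 0) = 6 / -2 = -3
  v = 0 + (-3) = -3

Answer: -3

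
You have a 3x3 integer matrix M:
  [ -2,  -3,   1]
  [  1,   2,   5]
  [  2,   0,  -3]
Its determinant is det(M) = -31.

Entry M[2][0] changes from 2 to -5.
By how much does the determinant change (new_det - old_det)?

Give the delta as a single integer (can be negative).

Answer: 119

Derivation:
Cofactor C_20 = -17
Entry delta = -5 - 2 = -7
Det delta = entry_delta * cofactor = -7 * -17 = 119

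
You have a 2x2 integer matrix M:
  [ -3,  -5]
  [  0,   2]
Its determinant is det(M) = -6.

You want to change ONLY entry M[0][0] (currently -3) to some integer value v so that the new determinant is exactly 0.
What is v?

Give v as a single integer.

det is linear in entry M[0][0]: det = old_det + (v - -3) * C_00
Cofactor C_00 = 2
Want det = 0: -6 + (v - -3) * 2 = 0
  (v - -3) = 6 / 2 = 3
  v = -3 + (3) = 0

Answer: 0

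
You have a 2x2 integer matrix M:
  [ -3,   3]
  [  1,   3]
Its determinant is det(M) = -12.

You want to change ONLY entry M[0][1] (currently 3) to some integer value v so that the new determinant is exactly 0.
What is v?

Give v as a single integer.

det is linear in entry M[0][1]: det = old_det + (v - 3) * C_01
Cofactor C_01 = -1
Want det = 0: -12 + (v - 3) * -1 = 0
  (v - 3) = 12 / -1 = -12
  v = 3 + (-12) = -9

Answer: -9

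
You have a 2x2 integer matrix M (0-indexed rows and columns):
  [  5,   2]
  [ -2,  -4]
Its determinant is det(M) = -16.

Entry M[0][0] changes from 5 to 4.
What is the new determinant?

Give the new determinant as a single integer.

det is linear in row 0: changing M[0][0] by delta changes det by delta * cofactor(0,0).
Cofactor C_00 = (-1)^(0+0) * minor(0,0) = -4
Entry delta = 4 - 5 = -1
Det delta = -1 * -4 = 4
New det = -16 + 4 = -12

Answer: -12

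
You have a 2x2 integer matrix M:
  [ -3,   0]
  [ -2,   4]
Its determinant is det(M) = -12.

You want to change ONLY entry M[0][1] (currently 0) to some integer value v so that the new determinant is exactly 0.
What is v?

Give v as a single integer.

Answer: 6

Derivation:
det is linear in entry M[0][1]: det = old_det + (v - 0) * C_01
Cofactor C_01 = 2
Want det = 0: -12 + (v - 0) * 2 = 0
  (v - 0) = 12 / 2 = 6
  v = 0 + (6) = 6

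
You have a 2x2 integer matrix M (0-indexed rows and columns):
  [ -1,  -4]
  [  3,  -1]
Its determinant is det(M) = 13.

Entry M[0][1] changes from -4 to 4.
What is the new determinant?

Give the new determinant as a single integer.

det is linear in row 0: changing M[0][1] by delta changes det by delta * cofactor(0,1).
Cofactor C_01 = (-1)^(0+1) * minor(0,1) = -3
Entry delta = 4 - -4 = 8
Det delta = 8 * -3 = -24
New det = 13 + -24 = -11

Answer: -11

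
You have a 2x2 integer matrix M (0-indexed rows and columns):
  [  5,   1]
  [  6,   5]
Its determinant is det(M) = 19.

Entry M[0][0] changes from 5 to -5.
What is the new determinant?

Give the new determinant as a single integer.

Answer: -31

Derivation:
det is linear in row 0: changing M[0][0] by delta changes det by delta * cofactor(0,0).
Cofactor C_00 = (-1)^(0+0) * minor(0,0) = 5
Entry delta = -5 - 5 = -10
Det delta = -10 * 5 = -50
New det = 19 + -50 = -31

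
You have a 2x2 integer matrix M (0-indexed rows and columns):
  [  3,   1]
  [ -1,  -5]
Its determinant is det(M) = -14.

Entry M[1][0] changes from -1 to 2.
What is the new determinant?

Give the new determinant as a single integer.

Answer: -17

Derivation:
det is linear in row 1: changing M[1][0] by delta changes det by delta * cofactor(1,0).
Cofactor C_10 = (-1)^(1+0) * minor(1,0) = -1
Entry delta = 2 - -1 = 3
Det delta = 3 * -1 = -3
New det = -14 + -3 = -17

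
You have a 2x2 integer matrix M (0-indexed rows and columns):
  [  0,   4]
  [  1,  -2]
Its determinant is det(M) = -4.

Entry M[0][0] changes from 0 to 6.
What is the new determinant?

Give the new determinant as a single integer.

det is linear in row 0: changing M[0][0] by delta changes det by delta * cofactor(0,0).
Cofactor C_00 = (-1)^(0+0) * minor(0,0) = -2
Entry delta = 6 - 0 = 6
Det delta = 6 * -2 = -12
New det = -4 + -12 = -16

Answer: -16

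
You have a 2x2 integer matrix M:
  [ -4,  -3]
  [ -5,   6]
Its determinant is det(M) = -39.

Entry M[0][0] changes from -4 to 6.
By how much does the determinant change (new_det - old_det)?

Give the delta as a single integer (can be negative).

Answer: 60

Derivation:
Cofactor C_00 = 6
Entry delta = 6 - -4 = 10
Det delta = entry_delta * cofactor = 10 * 6 = 60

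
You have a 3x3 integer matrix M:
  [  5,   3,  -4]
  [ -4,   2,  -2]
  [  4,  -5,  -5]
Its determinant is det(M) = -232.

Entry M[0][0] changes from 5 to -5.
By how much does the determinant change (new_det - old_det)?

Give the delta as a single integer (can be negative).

Cofactor C_00 = -20
Entry delta = -5 - 5 = -10
Det delta = entry_delta * cofactor = -10 * -20 = 200

Answer: 200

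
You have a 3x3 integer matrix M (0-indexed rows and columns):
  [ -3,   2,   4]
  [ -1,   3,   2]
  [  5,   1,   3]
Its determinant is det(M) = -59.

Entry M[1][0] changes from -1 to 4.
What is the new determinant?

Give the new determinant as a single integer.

det is linear in row 1: changing M[1][0] by delta changes det by delta * cofactor(1,0).
Cofactor C_10 = (-1)^(1+0) * minor(1,0) = -2
Entry delta = 4 - -1 = 5
Det delta = 5 * -2 = -10
New det = -59 + -10 = -69

Answer: -69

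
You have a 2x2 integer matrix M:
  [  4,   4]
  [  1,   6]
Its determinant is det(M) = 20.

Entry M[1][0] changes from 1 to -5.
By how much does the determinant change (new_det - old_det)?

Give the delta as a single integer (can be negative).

Cofactor C_10 = -4
Entry delta = -5 - 1 = -6
Det delta = entry_delta * cofactor = -6 * -4 = 24

Answer: 24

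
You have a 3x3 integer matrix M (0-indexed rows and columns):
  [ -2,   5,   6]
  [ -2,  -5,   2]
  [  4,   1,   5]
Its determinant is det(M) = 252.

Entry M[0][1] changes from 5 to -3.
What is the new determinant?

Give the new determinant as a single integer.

det is linear in row 0: changing M[0][1] by delta changes det by delta * cofactor(0,1).
Cofactor C_01 = (-1)^(0+1) * minor(0,1) = 18
Entry delta = -3 - 5 = -8
Det delta = -8 * 18 = -144
New det = 252 + -144 = 108

Answer: 108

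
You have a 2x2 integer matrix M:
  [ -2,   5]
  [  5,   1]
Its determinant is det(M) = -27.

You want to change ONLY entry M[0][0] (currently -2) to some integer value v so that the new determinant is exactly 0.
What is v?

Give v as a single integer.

Answer: 25

Derivation:
det is linear in entry M[0][0]: det = old_det + (v - -2) * C_00
Cofactor C_00 = 1
Want det = 0: -27 + (v - -2) * 1 = 0
  (v - -2) = 27 / 1 = 27
  v = -2 + (27) = 25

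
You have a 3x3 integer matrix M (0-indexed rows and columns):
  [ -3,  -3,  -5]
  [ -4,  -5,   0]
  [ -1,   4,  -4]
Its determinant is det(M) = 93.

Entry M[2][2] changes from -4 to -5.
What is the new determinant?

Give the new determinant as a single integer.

Answer: 90

Derivation:
det is linear in row 2: changing M[2][2] by delta changes det by delta * cofactor(2,2).
Cofactor C_22 = (-1)^(2+2) * minor(2,2) = 3
Entry delta = -5 - -4 = -1
Det delta = -1 * 3 = -3
New det = 93 + -3 = 90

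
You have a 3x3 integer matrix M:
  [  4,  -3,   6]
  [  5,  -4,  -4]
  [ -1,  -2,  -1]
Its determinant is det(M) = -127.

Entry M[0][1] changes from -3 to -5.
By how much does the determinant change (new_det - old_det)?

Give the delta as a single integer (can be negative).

Answer: -18

Derivation:
Cofactor C_01 = 9
Entry delta = -5 - -3 = -2
Det delta = entry_delta * cofactor = -2 * 9 = -18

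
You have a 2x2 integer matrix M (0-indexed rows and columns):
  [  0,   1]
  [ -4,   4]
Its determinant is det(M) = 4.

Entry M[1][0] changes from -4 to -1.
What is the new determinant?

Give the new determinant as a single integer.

det is linear in row 1: changing M[1][0] by delta changes det by delta * cofactor(1,0).
Cofactor C_10 = (-1)^(1+0) * minor(1,0) = -1
Entry delta = -1 - -4 = 3
Det delta = 3 * -1 = -3
New det = 4 + -3 = 1

Answer: 1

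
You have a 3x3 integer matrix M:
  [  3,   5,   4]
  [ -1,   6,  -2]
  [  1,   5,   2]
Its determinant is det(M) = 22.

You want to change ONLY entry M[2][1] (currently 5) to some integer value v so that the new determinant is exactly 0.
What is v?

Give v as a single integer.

det is linear in entry M[2][1]: det = old_det + (v - 5) * C_21
Cofactor C_21 = 2
Want det = 0: 22 + (v - 5) * 2 = 0
  (v - 5) = -22 / 2 = -11
  v = 5 + (-11) = -6

Answer: -6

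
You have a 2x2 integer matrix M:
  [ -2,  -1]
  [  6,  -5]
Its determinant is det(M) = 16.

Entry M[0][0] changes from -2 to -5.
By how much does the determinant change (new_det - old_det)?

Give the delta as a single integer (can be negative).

Answer: 15

Derivation:
Cofactor C_00 = -5
Entry delta = -5 - -2 = -3
Det delta = entry_delta * cofactor = -3 * -5 = 15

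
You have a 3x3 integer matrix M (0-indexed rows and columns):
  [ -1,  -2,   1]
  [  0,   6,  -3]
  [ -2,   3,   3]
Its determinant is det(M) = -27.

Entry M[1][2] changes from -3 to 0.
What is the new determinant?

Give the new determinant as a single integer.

det is linear in row 1: changing M[1][2] by delta changes det by delta * cofactor(1,2).
Cofactor C_12 = (-1)^(1+2) * minor(1,2) = 7
Entry delta = 0 - -3 = 3
Det delta = 3 * 7 = 21
New det = -27 + 21 = -6

Answer: -6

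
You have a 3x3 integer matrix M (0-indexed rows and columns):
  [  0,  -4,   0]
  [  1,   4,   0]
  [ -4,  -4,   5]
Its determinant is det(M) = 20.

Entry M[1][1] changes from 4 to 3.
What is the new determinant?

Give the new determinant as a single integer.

Answer: 20

Derivation:
det is linear in row 1: changing M[1][1] by delta changes det by delta * cofactor(1,1).
Cofactor C_11 = (-1)^(1+1) * minor(1,1) = 0
Entry delta = 3 - 4 = -1
Det delta = -1 * 0 = 0
New det = 20 + 0 = 20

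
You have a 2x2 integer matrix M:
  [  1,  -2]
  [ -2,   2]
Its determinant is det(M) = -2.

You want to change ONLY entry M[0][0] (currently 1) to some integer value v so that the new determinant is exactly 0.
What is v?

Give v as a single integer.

det is linear in entry M[0][0]: det = old_det + (v - 1) * C_00
Cofactor C_00 = 2
Want det = 0: -2 + (v - 1) * 2 = 0
  (v - 1) = 2 / 2 = 1
  v = 1 + (1) = 2

Answer: 2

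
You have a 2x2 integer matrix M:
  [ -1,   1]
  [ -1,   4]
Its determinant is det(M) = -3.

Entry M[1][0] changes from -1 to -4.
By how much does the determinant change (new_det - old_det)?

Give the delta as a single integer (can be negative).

Answer: 3

Derivation:
Cofactor C_10 = -1
Entry delta = -4 - -1 = -3
Det delta = entry_delta * cofactor = -3 * -1 = 3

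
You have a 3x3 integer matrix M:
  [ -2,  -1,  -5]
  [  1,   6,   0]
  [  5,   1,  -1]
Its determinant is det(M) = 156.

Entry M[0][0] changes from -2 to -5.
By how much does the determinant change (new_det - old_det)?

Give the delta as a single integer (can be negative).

Cofactor C_00 = -6
Entry delta = -5 - -2 = -3
Det delta = entry_delta * cofactor = -3 * -6 = 18

Answer: 18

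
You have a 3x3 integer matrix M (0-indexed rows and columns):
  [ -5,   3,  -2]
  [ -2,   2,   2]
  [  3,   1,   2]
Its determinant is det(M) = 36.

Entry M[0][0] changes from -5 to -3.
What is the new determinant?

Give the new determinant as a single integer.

Answer: 40

Derivation:
det is linear in row 0: changing M[0][0] by delta changes det by delta * cofactor(0,0).
Cofactor C_00 = (-1)^(0+0) * minor(0,0) = 2
Entry delta = -3 - -5 = 2
Det delta = 2 * 2 = 4
New det = 36 + 4 = 40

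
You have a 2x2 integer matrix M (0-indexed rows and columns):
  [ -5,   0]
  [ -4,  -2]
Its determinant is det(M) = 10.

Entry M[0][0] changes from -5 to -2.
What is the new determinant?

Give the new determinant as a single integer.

det is linear in row 0: changing M[0][0] by delta changes det by delta * cofactor(0,0).
Cofactor C_00 = (-1)^(0+0) * minor(0,0) = -2
Entry delta = -2 - -5 = 3
Det delta = 3 * -2 = -6
New det = 10 + -6 = 4

Answer: 4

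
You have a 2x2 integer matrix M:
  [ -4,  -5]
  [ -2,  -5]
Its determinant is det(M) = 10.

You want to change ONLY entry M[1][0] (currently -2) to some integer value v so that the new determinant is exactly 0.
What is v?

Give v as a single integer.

det is linear in entry M[1][0]: det = old_det + (v - -2) * C_10
Cofactor C_10 = 5
Want det = 0: 10 + (v - -2) * 5 = 0
  (v - -2) = -10 / 5 = -2
  v = -2 + (-2) = -4

Answer: -4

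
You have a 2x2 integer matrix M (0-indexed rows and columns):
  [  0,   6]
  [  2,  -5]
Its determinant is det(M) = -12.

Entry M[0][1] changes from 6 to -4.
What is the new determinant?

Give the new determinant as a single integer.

det is linear in row 0: changing M[0][1] by delta changes det by delta * cofactor(0,1).
Cofactor C_01 = (-1)^(0+1) * minor(0,1) = -2
Entry delta = -4 - 6 = -10
Det delta = -10 * -2 = 20
New det = -12 + 20 = 8

Answer: 8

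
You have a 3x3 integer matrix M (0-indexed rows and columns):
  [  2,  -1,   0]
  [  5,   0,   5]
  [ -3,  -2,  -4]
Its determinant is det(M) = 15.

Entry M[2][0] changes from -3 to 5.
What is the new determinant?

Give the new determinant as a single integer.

det is linear in row 2: changing M[2][0] by delta changes det by delta * cofactor(2,0).
Cofactor C_20 = (-1)^(2+0) * minor(2,0) = -5
Entry delta = 5 - -3 = 8
Det delta = 8 * -5 = -40
New det = 15 + -40 = -25

Answer: -25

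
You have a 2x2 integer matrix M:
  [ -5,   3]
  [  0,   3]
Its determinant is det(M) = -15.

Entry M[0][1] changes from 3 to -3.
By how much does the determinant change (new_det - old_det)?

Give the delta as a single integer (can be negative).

Cofactor C_01 = 0
Entry delta = -3 - 3 = -6
Det delta = entry_delta * cofactor = -6 * 0 = 0

Answer: 0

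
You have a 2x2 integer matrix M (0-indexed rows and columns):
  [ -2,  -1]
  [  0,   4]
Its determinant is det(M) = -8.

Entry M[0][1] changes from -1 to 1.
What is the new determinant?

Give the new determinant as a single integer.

Answer: -8

Derivation:
det is linear in row 0: changing M[0][1] by delta changes det by delta * cofactor(0,1).
Cofactor C_01 = (-1)^(0+1) * minor(0,1) = 0
Entry delta = 1 - -1 = 2
Det delta = 2 * 0 = 0
New det = -8 + 0 = -8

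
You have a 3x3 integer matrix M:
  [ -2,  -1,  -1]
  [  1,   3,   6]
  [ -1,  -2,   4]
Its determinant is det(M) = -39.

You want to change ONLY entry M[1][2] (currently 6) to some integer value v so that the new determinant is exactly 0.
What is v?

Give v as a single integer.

det is linear in entry M[1][2]: det = old_det + (v - 6) * C_12
Cofactor C_12 = -3
Want det = 0: -39 + (v - 6) * -3 = 0
  (v - 6) = 39 / -3 = -13
  v = 6 + (-13) = -7

Answer: -7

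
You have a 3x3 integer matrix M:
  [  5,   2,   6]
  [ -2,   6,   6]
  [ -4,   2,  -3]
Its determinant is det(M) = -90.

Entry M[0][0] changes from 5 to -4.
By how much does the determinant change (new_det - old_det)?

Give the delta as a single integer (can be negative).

Cofactor C_00 = -30
Entry delta = -4 - 5 = -9
Det delta = entry_delta * cofactor = -9 * -30 = 270

Answer: 270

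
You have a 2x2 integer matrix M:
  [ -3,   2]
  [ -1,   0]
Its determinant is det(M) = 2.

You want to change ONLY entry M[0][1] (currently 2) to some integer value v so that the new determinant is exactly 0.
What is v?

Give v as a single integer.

Answer: 0

Derivation:
det is linear in entry M[0][1]: det = old_det + (v - 2) * C_01
Cofactor C_01 = 1
Want det = 0: 2 + (v - 2) * 1 = 0
  (v - 2) = -2 / 1 = -2
  v = 2 + (-2) = 0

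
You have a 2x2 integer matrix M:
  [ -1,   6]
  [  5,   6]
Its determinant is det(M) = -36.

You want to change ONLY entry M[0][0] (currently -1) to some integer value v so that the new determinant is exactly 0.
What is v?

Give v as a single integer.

det is linear in entry M[0][0]: det = old_det + (v - -1) * C_00
Cofactor C_00 = 6
Want det = 0: -36 + (v - -1) * 6 = 0
  (v - -1) = 36 / 6 = 6
  v = -1 + (6) = 5

Answer: 5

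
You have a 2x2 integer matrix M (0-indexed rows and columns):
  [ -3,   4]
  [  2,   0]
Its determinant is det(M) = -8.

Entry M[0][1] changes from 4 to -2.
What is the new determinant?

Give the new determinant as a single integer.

Answer: 4

Derivation:
det is linear in row 0: changing M[0][1] by delta changes det by delta * cofactor(0,1).
Cofactor C_01 = (-1)^(0+1) * minor(0,1) = -2
Entry delta = -2 - 4 = -6
Det delta = -6 * -2 = 12
New det = -8 + 12 = 4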